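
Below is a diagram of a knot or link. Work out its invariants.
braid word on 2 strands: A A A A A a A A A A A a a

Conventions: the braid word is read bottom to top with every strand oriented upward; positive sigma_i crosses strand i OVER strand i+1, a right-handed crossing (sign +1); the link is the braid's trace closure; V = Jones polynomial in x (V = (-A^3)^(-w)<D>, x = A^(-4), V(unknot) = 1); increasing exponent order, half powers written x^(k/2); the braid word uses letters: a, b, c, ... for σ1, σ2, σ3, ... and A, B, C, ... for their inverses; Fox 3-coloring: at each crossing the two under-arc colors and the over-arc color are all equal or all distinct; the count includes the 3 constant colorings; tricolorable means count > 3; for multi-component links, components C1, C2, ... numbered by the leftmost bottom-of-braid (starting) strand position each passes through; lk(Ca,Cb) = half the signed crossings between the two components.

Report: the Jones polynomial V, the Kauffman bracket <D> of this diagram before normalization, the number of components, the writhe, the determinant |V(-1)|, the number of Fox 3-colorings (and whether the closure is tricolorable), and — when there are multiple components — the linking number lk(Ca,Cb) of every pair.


Jones polynomial: V(x) = -x^-10 + x^-9 - x^-8 + x^-7 - x^-6 + x^-5 + x^-3
<D> = -A^-9 - A^-1 + A^3 - A^7 + A^11 - A^15 + A^19; writhe -7
components 1, writhe -7 (13 crossings)
3-colorings: 3 of 3^13, det 7 — not tricolorable
note: w = -7 shifts under R1 moves; the (-A^3)^(7) factor cancels that in V


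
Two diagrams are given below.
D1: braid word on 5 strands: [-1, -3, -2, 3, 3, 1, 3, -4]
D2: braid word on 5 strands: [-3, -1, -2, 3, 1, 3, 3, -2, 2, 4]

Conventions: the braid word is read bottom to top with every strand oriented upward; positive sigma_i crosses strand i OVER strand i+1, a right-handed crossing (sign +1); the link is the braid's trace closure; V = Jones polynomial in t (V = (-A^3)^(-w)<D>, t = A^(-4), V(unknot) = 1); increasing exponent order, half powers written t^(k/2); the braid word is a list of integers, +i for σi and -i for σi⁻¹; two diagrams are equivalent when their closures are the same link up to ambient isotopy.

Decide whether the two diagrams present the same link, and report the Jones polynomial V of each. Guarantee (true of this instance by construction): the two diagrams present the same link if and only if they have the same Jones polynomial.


same link: yes
V(D1) = 1 + t + t^2 + t^3  [8 crossings, <D> = A^-12 + A^-8 + A^-4 + 1, w = 0]
V(D2) = 1 + t + t^2 + t^3  [10 crossings, <D> = A^-6 + A^-2 + A^2 + A^6, w = +2]
insight: D2 (10 crossings) and D1 (8) are Markov-related braid presentations


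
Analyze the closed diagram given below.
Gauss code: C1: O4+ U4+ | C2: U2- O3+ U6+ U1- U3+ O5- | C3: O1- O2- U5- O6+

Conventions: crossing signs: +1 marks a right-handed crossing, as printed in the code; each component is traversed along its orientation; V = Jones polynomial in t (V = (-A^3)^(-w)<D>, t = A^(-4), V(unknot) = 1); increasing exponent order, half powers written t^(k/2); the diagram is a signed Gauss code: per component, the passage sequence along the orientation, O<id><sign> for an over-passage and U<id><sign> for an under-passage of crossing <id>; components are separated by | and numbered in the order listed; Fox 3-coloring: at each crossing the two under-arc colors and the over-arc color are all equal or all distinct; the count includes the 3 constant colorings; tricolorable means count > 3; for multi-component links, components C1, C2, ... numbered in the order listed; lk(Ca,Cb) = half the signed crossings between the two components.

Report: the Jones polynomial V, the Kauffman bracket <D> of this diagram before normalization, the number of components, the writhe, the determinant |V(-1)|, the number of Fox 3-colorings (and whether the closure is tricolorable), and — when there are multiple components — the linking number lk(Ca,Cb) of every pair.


Jones polynomial: V(t) = t^-3 + t^-2 + t^-1 + 1
<D> = 1 + A^4 + A^8 + A^12; writhe 0
components 3, writhe 0 (6 crossings)
linking number lk(C1,C2) = 0
lk(C1,C3): 0
lk(C2,C3) = -1
3-colorings: 9 of 3^6, det 0 — tricolorable
note: |V(-1)| = 0: so tricolorable, since 3 divides 0


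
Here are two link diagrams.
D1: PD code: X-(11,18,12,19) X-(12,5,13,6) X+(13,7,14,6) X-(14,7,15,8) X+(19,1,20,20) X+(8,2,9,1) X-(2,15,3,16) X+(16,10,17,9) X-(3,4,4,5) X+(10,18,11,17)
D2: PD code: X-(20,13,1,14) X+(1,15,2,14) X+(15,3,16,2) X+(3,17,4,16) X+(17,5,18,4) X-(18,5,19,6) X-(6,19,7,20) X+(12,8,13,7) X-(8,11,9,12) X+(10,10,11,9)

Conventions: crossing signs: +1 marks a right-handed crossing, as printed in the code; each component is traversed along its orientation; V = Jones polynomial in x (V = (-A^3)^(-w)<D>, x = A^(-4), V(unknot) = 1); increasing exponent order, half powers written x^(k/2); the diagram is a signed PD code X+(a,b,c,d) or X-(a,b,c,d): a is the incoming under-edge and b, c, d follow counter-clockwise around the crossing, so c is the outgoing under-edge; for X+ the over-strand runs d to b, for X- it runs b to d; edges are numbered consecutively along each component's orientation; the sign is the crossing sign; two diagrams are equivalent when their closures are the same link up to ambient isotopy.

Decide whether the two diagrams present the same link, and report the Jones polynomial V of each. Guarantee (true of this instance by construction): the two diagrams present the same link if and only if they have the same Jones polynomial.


same link: no
V(D1) = x^-2 - x^-1 + 1 - x + x^2  [10 crossings, <D> = A^-8 - A^-4 + 1 - A^4 + A^8, w = 0]
D2 (bracket A^6; 10 crossings at w = +2): V = 1
note: V(x) takes 2 values over 2 diagrams, fixing the grouping


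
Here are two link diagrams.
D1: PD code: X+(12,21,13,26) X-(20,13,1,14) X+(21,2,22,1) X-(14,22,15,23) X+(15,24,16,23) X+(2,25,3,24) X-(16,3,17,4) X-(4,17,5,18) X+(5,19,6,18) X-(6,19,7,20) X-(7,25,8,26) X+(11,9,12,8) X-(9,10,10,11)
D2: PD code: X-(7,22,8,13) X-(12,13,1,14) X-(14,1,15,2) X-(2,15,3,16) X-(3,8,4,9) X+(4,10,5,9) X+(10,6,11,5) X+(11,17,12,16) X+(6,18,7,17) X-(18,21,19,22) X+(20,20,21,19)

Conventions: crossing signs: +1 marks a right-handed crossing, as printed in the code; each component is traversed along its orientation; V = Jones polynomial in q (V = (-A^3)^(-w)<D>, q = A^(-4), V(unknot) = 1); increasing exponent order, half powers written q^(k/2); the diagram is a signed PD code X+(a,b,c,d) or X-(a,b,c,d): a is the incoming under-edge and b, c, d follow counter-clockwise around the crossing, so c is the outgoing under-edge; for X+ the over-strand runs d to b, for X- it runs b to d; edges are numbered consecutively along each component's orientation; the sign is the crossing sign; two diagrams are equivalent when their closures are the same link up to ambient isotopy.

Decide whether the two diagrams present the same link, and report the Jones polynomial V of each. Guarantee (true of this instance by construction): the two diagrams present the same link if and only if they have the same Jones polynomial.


same link: no
V(D1) = q^(-7/2) - q^(-5/2) + q^(-3/2) - 2q^(-1/2) - q^(3/2)  [13 crossings, <D> = A^-9 + 2A^-1 - A^3 + A^7 - A^11, w = -1]
D2 (bracket A^-1 + A^7; 11 crossings at w = -1): V = -q^(-5/2) - q^(-1/2)
note: 2 classes among 2 diagrams; unequal V(q) rules out equality


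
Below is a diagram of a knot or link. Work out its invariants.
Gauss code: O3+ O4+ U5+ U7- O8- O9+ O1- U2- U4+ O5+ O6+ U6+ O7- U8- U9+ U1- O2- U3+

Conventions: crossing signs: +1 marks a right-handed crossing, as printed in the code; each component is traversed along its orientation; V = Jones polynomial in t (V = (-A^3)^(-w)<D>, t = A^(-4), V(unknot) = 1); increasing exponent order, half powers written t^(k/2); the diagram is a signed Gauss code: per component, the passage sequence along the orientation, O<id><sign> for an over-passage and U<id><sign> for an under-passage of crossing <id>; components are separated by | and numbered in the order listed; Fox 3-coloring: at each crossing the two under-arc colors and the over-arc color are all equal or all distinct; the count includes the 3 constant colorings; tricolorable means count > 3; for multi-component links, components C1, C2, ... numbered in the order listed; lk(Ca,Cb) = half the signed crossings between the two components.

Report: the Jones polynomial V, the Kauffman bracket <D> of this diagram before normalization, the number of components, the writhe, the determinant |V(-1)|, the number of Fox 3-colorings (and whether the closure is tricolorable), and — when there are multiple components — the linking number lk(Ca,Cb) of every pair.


Jones polynomial: V(t) = 1
<D> = -A^3; writhe +1
components 1, writhe +1 (9 crossings)
3-colorings: 3 of 3^9, det 1 — not tricolorable
note: det 1 = |V(-1)|; not divisible by 3, so not tricolorable


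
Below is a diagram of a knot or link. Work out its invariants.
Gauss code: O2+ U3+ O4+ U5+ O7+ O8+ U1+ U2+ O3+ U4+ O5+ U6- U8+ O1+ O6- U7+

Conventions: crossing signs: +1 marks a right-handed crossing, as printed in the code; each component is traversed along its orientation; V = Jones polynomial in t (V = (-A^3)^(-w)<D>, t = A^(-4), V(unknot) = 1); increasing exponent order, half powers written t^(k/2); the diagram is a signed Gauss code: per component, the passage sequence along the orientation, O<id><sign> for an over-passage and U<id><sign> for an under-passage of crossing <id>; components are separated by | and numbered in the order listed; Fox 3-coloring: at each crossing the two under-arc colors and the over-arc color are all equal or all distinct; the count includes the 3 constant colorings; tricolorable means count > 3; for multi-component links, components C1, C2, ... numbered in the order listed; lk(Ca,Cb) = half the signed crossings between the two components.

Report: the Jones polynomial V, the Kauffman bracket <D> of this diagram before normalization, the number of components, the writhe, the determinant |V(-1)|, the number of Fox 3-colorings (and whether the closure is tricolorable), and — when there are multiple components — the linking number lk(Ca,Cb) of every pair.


Jones polynomial: V(t) = t^2 - t^3 + 2t^4 - 2t^5 + 3t^6 - 2t^7 + t^8 - t^9
<D> = -A^-18 + A^-14 - 2A^-10 + 3A^-6 - 2A^-2 + 2A^2 - A^6 + A^10; writhe +6
components 1, writhe +6 (8 crossings)
3-colorings: 3 of 3^8, det 13 — not tricolorable
note: w = +6 (over 8 crossings) is diagram-only; (-A^3)^(-6) removes it from V


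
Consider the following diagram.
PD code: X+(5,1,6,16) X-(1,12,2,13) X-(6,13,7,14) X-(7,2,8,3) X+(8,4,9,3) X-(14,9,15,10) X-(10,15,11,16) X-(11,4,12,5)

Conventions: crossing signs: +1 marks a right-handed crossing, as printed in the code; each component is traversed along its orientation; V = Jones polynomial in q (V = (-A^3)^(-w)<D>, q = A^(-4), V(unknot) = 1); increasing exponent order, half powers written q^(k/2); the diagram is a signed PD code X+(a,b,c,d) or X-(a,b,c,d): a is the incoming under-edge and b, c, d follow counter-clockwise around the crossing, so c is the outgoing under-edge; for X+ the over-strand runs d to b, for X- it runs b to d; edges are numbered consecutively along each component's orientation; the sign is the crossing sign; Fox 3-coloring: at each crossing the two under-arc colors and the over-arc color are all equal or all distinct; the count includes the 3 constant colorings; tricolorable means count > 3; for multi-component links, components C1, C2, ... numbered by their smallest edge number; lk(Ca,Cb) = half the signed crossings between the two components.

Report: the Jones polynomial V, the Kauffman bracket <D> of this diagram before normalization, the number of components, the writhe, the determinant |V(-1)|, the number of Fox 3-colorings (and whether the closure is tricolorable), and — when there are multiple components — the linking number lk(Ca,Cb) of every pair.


Jones polynomial: V(q) = -q^-6 + q^-5 - q^-4 + 2q^-3 - q^-2 + q^-1
<D> = A^-8 - A^-4 + 2 - A^4 + A^8 - A^12; writhe -4
components 1, writhe -4 (8 crossings)
3-colorings: 3 of 3^8, det 7 — not tricolorable
note: w = -4 (over 8 crossings) is diagram-only; (-A^3)^(4) removes it from V


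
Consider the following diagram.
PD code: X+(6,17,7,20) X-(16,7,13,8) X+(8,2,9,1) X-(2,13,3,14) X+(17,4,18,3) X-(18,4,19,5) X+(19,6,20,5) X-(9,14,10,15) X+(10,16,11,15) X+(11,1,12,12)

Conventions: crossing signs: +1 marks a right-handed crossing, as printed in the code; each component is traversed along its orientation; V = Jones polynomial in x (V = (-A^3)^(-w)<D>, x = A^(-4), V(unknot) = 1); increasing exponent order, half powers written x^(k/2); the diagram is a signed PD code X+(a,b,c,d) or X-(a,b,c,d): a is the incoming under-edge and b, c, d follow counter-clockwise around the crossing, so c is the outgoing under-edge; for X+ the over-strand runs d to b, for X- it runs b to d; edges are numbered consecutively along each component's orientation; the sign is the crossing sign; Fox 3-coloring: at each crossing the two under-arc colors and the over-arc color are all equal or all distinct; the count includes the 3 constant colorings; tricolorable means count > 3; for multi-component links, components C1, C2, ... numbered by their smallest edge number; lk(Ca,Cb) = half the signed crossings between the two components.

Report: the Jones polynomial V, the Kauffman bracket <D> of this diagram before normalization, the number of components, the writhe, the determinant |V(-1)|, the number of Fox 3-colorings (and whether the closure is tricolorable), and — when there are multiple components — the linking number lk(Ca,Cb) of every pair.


V = x^-2 + 2 + x^2
<D> = A^-2 + 2A^6 + A^14 (w = +2)
3 components over 10 crossings, w = +2
lk(C1,C2): -1
lk(C1,C3) = +1
linking number lk(C2,C3) = 0
3 Fox colorings among 3^10, |V(-1)| = 4: not tricolorable
why: summing lk over 3 pairs gives 0


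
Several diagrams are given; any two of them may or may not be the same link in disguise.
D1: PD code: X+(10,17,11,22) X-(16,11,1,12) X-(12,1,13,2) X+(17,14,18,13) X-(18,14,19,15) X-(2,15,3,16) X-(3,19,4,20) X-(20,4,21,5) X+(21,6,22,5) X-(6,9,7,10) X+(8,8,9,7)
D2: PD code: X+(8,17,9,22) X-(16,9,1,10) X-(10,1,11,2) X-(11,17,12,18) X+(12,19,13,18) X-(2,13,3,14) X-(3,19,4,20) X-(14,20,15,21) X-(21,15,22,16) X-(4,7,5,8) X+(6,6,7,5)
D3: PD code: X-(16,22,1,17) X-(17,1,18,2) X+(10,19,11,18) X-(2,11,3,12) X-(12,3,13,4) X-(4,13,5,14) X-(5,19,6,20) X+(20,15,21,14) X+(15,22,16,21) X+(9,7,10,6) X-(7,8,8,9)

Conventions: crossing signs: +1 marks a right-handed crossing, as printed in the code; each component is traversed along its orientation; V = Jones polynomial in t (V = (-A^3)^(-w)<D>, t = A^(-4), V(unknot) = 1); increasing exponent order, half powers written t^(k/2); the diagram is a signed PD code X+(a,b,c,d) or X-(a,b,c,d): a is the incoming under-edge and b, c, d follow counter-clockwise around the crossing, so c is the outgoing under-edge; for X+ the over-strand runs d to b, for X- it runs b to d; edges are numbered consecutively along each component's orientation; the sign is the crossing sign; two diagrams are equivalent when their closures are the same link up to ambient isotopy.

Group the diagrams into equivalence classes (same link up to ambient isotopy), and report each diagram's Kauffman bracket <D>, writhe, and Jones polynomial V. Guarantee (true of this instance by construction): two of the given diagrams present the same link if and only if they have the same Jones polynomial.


classes: {D1, D3} | {D2}
V(D1) = t^(-9/2) - t^(-5/2) - t^(-3/2) - t^(-1/2)  [11 crossings, <D> = A^-7 + A^-3 + A - A^9, w = -3]
D2 (bracket A^-9 + 2A^-1 - A^3 + A^7 - A^11; 11 crossings at w = -5): V = t^(-13/2) - t^(-11/2) + t^(-9/2) - 2t^(-7/2) - t^(-3/2)
V(D3) = t^(-9/2) - t^(-5/2) - t^(-3/2) - t^(-1/2)  (w -3, c 11, <D> = A^-7 + A^-3 + A - A^9)
insight: 2 classes among 3 diagrams; unequal V(t) rules out equality


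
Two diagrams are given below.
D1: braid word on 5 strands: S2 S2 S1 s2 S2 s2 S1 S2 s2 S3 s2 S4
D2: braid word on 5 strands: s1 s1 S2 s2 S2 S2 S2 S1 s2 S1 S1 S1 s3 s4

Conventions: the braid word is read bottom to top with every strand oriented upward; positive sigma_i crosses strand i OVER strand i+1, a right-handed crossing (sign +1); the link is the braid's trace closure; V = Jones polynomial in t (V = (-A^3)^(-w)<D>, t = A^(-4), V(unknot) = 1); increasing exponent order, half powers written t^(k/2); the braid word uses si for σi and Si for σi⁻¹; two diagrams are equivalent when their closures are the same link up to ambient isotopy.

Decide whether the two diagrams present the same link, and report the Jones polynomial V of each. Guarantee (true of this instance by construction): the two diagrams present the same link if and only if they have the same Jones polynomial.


equivalent: no
V(D1) = 1  (w -4, c 12, <D> = A^-12)
V(D2) = -t^-6 + t^-5 - t^-4 + 2t^-3 - t^-2 + t^-1  [14 crossings, <D> = A^-2 - A^2 + 2A^6 - A^10 + A^14 - A^18, w = -2]
key observation: 2 classes among 2 diagrams; unequal V(t) rules out equality


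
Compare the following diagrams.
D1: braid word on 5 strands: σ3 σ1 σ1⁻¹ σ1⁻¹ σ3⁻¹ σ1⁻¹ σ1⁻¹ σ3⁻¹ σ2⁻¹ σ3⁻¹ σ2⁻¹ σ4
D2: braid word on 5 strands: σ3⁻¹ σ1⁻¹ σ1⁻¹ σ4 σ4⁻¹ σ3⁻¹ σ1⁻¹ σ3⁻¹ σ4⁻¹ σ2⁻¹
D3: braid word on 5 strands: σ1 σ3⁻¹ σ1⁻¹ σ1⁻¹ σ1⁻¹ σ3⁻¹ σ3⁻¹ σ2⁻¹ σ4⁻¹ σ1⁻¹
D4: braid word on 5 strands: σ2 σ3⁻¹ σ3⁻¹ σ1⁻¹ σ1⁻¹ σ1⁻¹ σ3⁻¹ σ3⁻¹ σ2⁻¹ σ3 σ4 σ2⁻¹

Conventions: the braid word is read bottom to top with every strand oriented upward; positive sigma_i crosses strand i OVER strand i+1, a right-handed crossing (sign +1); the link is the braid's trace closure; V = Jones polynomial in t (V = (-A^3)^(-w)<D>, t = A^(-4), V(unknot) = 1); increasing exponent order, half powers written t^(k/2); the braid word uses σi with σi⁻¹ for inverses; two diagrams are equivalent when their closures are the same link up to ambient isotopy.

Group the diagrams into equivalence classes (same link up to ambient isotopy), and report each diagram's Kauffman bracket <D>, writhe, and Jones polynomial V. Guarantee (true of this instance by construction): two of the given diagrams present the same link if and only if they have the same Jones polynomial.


grouping into links: {D1, D2, D3, D4}
V(D1) = t^-8 - 2t^-7 + t^-6 - 2t^-5 + 2t^-4 + t^-2  (w -6, c 12, <D> = A^-10 + 2A^-2 - 2A^2 + A^6 - 2A^10 + A^14)
V(D2) = t^-8 - 2t^-7 + t^-6 - 2t^-5 + 2t^-4 + t^-2  [10 crossings, <D> = A^-16 + 2A^-8 - 2A^-4 + 1 - 2A^4 + A^8, w = -8]
V(D3) = t^-8 - 2t^-7 + t^-6 - 2t^-5 + 2t^-4 + t^-2  (w -8, c 10, <D> = A^-16 + 2A^-8 - 2A^-4 + 1 - 2A^4 + A^8)
V(D4) = t^-8 - 2t^-7 + t^-6 - 2t^-5 + 2t^-4 + t^-2  (w -6, c 12, <D> = A^-10 + 2A^-2 - 2A^2 + A^6 - 2A^10 + A^14)
why: one V(t) for all 4 diagrams — one class (guaranteed)


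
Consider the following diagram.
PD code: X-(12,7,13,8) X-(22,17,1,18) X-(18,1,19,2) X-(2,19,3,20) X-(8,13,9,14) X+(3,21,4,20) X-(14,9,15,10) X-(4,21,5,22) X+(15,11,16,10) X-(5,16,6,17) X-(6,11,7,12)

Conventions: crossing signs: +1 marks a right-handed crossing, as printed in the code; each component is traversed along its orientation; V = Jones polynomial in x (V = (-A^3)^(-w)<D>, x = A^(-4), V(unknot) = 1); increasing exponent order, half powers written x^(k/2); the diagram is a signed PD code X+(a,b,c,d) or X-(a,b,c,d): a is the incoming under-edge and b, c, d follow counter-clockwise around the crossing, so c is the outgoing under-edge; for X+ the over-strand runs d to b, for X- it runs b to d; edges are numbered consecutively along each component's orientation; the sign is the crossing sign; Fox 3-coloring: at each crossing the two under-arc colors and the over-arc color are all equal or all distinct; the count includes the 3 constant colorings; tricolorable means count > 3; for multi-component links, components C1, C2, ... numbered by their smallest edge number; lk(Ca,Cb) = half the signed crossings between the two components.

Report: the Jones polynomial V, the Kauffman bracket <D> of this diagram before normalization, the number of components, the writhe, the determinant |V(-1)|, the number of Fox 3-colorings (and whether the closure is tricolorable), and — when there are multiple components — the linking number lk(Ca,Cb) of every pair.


Jones polynomial: V(x) = x^-8 - 2x^-7 + x^-6 - 2x^-5 + 2x^-4 + x^-2
<D> = -A^-13 - 2A^-5 + 2A^-1 - A^3 + 2A^7 - A^11; writhe -7
components 1, writhe -7 (11 crossings)
3-colorings: 27 of 3^11, det 9 — tricolorable
note: w = -7 shifts under R1 moves; the (-A^3)^(7) factor cancels that in V


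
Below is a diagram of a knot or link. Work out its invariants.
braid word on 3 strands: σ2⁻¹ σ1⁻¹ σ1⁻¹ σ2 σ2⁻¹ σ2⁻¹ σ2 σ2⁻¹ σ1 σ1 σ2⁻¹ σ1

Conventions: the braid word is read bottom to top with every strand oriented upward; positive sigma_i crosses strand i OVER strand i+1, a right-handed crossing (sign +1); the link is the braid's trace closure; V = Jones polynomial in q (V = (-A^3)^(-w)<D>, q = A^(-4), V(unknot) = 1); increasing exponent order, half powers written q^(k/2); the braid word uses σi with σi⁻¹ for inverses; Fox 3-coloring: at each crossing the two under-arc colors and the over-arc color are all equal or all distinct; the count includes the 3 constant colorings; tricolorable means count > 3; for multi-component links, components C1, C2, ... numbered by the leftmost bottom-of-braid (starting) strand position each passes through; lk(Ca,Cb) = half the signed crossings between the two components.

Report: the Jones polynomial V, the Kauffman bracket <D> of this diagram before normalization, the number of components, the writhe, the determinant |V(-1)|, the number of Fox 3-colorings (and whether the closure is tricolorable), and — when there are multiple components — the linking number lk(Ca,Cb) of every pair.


V = -q^-5 + q^-4 - q^-3 + 2q^-2 - q^-1 + 2 - q
<D> = -A^-10 + 2A^-6 - A^-2 + 2A^2 - A^6 + A^10 - A^14 (w = -2)
1 component over 12 crossings, w = -2
9 Fox colorings among 3^12, |V(-1)| = 9: tricolorable
why: w = -2 shifts under R1 moves; the (-A^3)^(2) factor cancels that in V


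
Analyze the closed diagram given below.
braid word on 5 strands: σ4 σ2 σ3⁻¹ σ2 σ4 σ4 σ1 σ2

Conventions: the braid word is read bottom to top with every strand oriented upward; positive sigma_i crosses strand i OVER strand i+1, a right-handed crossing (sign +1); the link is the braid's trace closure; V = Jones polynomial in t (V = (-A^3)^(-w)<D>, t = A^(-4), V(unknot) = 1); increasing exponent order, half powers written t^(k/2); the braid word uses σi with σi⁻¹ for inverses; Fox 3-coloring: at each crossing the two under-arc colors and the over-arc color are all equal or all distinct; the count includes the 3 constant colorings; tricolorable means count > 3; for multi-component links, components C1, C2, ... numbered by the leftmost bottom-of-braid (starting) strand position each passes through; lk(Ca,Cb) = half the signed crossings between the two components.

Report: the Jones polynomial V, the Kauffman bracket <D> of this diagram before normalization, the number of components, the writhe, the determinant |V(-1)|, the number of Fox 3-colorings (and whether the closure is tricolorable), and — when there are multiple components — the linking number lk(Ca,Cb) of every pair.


Jones polynomial: V(t) = t^2 + 2t^4 - 2t^5 + t^6 - 2t^7 + t^8
<D> = A^-14 - 2A^-10 + A^-6 - 2A^-2 + 2A^2 + A^10; writhe +6
components 1, writhe +6 (8 crossings)
3-colorings: 27 of 3^8, det 9 — tricolorable
note: w = +6 shifts under R1 moves; the (-A^3)^(-6) factor cancels that in V


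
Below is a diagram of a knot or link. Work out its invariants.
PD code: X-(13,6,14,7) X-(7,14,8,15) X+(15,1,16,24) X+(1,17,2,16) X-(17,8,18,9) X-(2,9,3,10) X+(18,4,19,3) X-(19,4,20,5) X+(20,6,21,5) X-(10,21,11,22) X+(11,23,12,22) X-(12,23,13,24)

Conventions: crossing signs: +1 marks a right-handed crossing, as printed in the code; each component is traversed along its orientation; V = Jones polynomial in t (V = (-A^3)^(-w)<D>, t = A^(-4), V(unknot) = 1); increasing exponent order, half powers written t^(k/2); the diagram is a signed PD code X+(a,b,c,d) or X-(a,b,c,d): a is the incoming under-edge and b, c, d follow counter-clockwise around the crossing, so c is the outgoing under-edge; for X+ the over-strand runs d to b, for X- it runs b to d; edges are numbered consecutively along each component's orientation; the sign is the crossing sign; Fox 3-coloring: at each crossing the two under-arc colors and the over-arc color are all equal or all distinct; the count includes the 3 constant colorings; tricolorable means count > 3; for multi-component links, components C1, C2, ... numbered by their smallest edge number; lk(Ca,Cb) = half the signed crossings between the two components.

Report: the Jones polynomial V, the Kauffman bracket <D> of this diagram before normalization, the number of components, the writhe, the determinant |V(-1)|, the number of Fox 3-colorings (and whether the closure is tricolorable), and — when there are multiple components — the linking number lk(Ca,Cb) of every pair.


V(t) = -t^-5 + t^-4 - t^-3 + 2t^-2 - t^-1 + 2 - t
bracket: -A^-10 + 2A^-6 - A^-2 + 2A^2 - A^6 + A^10 - A^14, w = -2
1 component, writhe -2, over 12 crossings
det 9, colorings 9 of 3^12 — tricolorable
observation: w = -2 shifts under R1 moves; the (-A^3)^(2) factor cancels that in V


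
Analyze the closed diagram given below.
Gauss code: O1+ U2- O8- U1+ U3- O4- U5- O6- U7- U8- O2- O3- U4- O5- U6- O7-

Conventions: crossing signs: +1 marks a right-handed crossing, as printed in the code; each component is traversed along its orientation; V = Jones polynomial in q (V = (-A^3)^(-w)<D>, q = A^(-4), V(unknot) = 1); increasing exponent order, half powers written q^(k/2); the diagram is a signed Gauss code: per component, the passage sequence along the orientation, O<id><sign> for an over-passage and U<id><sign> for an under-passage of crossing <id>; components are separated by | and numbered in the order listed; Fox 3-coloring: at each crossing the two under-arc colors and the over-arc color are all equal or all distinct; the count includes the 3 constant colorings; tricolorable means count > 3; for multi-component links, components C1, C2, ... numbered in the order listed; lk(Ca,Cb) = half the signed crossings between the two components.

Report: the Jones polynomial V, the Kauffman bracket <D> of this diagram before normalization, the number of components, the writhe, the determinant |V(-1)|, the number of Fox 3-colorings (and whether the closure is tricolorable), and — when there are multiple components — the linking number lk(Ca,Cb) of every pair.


V(q) = -q^-9 + q^-8 - 2q^-7 + 3q^-6 - 2q^-5 + 2q^-4 - q^-3 + q^-2
bracket: A^-10 - A^-6 + 2A^-2 - 2A^2 + 3A^6 - 2A^10 + A^14 - A^18, w = -6
1 component, writhe -6, over 8 crossings
det 13, colorings 3 of 3^8 — not tricolorable
observation: the span of V is 7, forcing >= 7 crossings in any diagram


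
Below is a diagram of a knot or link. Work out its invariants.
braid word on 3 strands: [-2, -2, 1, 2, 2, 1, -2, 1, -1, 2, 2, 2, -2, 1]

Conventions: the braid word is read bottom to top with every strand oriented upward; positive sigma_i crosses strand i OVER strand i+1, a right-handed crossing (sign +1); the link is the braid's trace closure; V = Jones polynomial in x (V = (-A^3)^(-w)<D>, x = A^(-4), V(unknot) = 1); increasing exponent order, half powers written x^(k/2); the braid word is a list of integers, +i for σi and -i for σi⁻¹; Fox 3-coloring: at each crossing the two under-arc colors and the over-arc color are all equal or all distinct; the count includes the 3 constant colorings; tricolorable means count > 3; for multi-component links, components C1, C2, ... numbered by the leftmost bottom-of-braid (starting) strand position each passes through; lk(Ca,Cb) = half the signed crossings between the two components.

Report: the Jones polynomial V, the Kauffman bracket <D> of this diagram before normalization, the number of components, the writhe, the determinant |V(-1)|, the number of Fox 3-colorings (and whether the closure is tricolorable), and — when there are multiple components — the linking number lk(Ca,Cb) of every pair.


V(x) = x - x^2 + 2x^3 - x^4 + x^5 - x^6
bracket: -A^-12 + A^-8 - A^-4 + 2 - A^4 + A^8, w = +4
1 component, writhe +4, over 14 crossings
det 7, colorings 3 of 3^14 — not tricolorable
observation: the span of V is 5, forcing >= 5 crossings in any diagram


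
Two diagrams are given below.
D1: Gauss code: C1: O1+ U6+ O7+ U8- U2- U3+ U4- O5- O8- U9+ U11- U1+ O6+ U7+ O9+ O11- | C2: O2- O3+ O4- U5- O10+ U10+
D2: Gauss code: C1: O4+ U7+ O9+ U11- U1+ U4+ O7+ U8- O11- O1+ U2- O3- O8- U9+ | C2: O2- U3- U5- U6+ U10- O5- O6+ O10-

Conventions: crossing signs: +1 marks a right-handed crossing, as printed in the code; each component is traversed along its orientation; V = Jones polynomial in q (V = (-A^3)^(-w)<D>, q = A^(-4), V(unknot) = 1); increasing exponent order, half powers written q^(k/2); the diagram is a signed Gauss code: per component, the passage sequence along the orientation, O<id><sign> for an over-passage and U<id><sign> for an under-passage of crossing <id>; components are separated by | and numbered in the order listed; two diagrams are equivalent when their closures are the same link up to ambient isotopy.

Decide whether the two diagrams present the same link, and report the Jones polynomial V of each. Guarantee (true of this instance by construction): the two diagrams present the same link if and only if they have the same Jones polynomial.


equivalent: yes
D1 (bracket -A^-11 + A^-7 - A^-3 + 2A + A^9; 11 crossings at w = +1): V = -q^(-3/2) - 2q^(1/2) + q^(3/2) - q^(5/2) + q^(7/2)
V(D2) = -q^(-3/2) - 2q^(1/2) + q^(3/2) - q^(5/2) + q^(7/2)  [11 crossings, <D> = -A^-17 + A^-13 - A^-9 + 2A^-5 + A^3, w = -1]
observation: from 11 to 11 crossings by R-moves: one link, two diagrams


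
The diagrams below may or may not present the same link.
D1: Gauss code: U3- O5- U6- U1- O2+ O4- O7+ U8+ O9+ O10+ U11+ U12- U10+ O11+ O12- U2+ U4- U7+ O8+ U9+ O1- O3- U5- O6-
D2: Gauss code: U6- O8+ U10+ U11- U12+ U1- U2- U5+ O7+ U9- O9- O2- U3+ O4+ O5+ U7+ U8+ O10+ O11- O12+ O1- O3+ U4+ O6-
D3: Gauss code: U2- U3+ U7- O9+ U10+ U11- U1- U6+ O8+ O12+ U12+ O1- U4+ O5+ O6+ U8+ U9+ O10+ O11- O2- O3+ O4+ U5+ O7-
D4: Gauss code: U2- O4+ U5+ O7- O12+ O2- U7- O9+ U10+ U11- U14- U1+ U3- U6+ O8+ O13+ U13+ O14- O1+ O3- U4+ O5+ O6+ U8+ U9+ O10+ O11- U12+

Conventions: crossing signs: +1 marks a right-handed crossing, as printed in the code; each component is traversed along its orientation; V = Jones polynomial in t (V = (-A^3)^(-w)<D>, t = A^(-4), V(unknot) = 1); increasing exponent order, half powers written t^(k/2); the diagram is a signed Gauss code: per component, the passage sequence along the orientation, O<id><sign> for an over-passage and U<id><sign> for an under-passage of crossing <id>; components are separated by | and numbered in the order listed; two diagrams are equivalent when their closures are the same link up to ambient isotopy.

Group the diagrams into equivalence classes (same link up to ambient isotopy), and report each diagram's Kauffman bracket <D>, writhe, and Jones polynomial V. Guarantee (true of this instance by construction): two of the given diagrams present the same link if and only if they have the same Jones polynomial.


equivalence classes: {D1} | {D2, D3, D4}
D1 (bracket -A^-12 + A^-8 - A^-4 + 3 - A^4 + A^8 - A^12; 12 crossings at w = 0): V = -t^-3 + t^-2 - t^-1 + 3 - t + t^2 - t^3
V(D2) = t - t^2 + 2t^3 - t^4 + t^5 - t^6  [12 crossings, <D> = -A^-18 + A^-14 - A^-10 + 2A^-6 - A^-2 + A^2, w = +2]
V(D3) = t - t^2 + 2t^3 - t^4 + t^5 - t^6  [12 crossings, <D> = -A^-12 + A^-8 - A^-4 + 2 - A^4 + A^8, w = +4]
D4 (bracket -A^-12 + A^-8 - A^-4 + 2 - A^4 + A^8; 14 crossings at w = +4): V = t - t^2 + 2t^3 - t^4 + t^5 - t^6
observation: comparing 4 Jones polynomials yields 2 groups


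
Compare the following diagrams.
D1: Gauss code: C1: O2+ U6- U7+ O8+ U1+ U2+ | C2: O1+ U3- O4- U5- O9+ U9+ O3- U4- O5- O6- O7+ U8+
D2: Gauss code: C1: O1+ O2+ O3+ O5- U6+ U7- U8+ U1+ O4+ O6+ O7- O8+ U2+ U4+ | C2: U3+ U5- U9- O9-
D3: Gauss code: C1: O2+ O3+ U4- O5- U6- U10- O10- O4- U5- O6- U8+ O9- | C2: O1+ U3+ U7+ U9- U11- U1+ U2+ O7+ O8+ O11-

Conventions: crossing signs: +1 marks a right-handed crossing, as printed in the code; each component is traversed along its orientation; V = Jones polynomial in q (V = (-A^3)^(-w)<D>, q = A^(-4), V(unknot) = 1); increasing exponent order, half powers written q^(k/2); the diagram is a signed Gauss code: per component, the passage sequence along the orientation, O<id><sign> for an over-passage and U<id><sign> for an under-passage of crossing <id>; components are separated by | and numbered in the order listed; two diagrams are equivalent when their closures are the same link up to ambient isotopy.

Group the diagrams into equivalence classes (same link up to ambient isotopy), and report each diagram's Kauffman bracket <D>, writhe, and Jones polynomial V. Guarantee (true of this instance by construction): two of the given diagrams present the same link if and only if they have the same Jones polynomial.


classes: {D1, D3} | {D2}
V(D1) = q^(-7/2) - q^(-5/2) + q^(-3/2) - 2q^(-1/2) - q^(3/2)  [9 crossings, <D> = A^-3 + 2A^5 - A^9 + A^13 - A^17, w = +1]
V(D2) = -q^(1/2) - q^(3/2) - q^(5/2) + q^(9/2)  (w +3, c 9, <D> = -A^-9 + A^-1 + A^3 + A^7)
D3 (bracket A^-9 + 2A^-1 - A^3 + A^7 - A^11; 11 crossings at w = -1): V = q^(-7/2) - q^(-5/2) + q^(-3/2) - 2q^(-1/2) - q^(3/2)
note: 2 values of V(q) split the 3 diagrams


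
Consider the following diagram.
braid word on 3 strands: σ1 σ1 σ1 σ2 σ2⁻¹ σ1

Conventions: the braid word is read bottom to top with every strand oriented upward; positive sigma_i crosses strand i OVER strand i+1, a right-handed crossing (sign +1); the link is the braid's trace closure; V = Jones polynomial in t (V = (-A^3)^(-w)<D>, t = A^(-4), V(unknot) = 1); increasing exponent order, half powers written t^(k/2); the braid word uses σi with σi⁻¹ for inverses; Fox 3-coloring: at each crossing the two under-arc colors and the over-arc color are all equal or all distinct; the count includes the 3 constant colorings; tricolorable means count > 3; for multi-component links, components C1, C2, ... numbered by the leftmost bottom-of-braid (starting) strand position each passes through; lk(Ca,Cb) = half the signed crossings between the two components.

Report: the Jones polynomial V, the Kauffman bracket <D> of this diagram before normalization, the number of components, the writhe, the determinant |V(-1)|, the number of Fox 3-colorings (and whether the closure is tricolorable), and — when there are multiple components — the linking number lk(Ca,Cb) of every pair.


V = t + t^2 + t^3 + t^6
<D> = A^-12 + 1 + A^4 + A^8 (w = +4)
3 components over 6 crossings, w = +4
lk(C1,C2): +2
lk(C1,C3) = 0
linking number lk(C2,C3) = 0
9 Fox colorings among 3^6, |V(-1)| = 0: tricolorable
why: the 3 component pairs carry total linking +2


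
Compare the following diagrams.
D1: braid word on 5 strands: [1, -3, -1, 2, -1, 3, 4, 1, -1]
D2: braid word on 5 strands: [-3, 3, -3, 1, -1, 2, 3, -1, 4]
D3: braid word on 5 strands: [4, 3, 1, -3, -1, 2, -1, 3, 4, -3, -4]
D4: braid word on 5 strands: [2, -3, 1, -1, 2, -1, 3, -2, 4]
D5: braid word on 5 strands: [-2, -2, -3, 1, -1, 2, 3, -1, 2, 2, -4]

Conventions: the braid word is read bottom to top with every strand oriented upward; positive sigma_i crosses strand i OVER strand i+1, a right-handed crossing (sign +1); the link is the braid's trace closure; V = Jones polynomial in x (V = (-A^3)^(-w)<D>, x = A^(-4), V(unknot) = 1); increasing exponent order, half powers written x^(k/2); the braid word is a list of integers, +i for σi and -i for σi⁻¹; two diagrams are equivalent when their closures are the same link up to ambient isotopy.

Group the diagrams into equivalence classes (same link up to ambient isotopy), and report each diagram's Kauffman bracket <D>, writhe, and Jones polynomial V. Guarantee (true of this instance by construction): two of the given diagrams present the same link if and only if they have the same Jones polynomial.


equivalence classes: {D1, D2, D3, D4, D5}
D1 (bracket A + A^5; 9 crossings at w = +1): V = -x^(-1/2) - x^(1/2)
V(D2) = -x^(-1/2) - x^(1/2)  (w +1, c 9, <D> = A + A^5)
D3 (bracket A + A^5; 11 crossings at w = +1): V = -x^(-1/2) - x^(1/2)
V(D4) = -x^(-1/2) - x^(1/2)  [9 crossings, <D> = A + A^5, w = +1]
D5 (bracket A^-5 + A^-1; 11 crossings at w = -1): V = -x^(-1/2) - x^(1/2)
key observation: one V(x) for all 5 diagrams — one class (guaranteed)


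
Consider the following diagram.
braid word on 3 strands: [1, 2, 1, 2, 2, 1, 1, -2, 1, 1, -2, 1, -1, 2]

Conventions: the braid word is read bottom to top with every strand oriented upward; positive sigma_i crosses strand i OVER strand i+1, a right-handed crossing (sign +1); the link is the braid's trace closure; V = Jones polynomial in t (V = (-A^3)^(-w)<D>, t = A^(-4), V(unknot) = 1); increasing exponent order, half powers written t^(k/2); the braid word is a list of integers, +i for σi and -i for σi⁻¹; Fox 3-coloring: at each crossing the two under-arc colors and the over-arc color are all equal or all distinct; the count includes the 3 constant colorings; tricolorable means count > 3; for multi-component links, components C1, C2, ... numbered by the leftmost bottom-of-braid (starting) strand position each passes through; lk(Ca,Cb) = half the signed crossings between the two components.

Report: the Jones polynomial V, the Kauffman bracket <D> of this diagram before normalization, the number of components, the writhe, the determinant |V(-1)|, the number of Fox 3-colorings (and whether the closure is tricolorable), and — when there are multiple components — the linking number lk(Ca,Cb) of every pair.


V = t^3 + 2t^5 - 2t^6 + 2t^7 - 3t^8 + 2t^9 - 2t^10 + t^11
<D> = A^-20 - 2A^-16 + 2A^-12 - 3A^-8 + 2A^-4 - 2 + 2A^4 + A^12 (w = +8)
1 component over 14 crossings, w = +8
9 Fox colorings among 3^14, |V(-1)| = 15: tricolorable
why: the word shrinks to σ1 σ2 σ1 σ2 σ2 σ1 σ1 σ2⁻¹ σ1 σ1 after cancelling


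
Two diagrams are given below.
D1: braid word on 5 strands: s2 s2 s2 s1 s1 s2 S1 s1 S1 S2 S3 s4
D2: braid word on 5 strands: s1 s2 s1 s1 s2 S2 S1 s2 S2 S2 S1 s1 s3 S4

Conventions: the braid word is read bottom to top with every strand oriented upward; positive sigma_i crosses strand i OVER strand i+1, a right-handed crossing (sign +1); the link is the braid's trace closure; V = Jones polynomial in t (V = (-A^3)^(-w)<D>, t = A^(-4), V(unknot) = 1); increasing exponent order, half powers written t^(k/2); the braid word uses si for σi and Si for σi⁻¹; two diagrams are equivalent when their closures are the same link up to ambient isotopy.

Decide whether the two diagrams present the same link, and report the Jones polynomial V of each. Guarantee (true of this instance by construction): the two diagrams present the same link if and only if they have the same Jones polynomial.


equivalent: no
V(D1) = t - t^2 + 2t^3 - t^4 + t^5 - t^6  (w +4, c 12, <D> = -A^-12 + A^-8 - A^-4 + 2 - A^4 + A^8)
V(D2) = 1  (w +2, c 14, <D> = A^6)
why: 2 classes among 2 diagrams; unequal V(t) rules out equality


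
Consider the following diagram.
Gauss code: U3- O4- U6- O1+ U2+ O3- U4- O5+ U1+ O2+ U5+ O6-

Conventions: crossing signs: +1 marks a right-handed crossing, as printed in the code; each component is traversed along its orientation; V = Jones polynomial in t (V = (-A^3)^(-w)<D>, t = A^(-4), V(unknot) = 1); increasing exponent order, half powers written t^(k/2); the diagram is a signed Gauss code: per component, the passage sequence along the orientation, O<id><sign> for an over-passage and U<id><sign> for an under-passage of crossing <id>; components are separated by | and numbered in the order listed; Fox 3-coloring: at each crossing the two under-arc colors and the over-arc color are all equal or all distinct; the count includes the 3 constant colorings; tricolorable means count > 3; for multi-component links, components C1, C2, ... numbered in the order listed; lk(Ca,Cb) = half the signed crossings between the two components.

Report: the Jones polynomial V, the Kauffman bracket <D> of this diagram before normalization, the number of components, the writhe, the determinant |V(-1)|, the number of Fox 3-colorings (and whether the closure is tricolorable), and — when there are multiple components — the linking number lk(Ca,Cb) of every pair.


V(t) = -t^-3 + 2t^-2 - 2t^-1 + 3 - 2t + 2t^2 - t^3
bracket: -A^-12 + 2A^-8 - 2A^-4 + 3 - 2A^4 + 2A^8 - A^12, w = 0
1 component, writhe 0, over 6 crossings
det 13, colorings 3 of 3^6 — not tricolorable
observation: palindromic: swapping t for 1/t fixes V
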